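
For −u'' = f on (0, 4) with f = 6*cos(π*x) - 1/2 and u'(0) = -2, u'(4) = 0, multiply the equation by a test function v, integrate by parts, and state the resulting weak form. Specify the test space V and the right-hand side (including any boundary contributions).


V = H^1(0, 4) (v unrestricted at boundary; u is determined up to an additive constant); weak form: ∫_0^4 u'v' dx = ∫_0^4 (6*cos(π*x) - 1/2) v dx + 2·v(0) for all v ∈ V.

Multiply both sides by a test function v and integrate from 0 to 4:
  ∫_0^4 −u''(x) v(x) dx = ∫_0^4 f(x) v(x) dx.
Integrate the LHS by parts once:
  ∫_0^4 −u'' v dx = −[u'(x) v(x)]_0^4 + ∫_0^4 u'(x) v'(x) dx.
Thus ∫_0^4 u'(x) v'(x) dx = ∫_0^4 f(x) v(x) dx + [u'(x) v(x)]_0^4.
Choose V so that boundary terms are either known or forced to vanish.
u has inhomogeneous Neumann u'(0) = -2, u'(4) = 0. [u' v]_0^4 = (0)·v(4) − (-2)·v(0) = 2·v(0). Take V = H^1(0, 4); boundary term becomes part of RHS.
Weak formulation: find u (satisfying any essential BC) such that ∫_0^4 u'(x) v'(x) dx = ∫_0^4 f v dx + 2·v(0) for all v ∈ V (Neumann data are natural BCs: they enter the RHS as boundary terms).
Substituting f(x) = 6*cos(π*x) - 1/2, the right-hand side is ∫_0^4 (6*cos(π*x) - 1/2) v dx + 2·v(0).
Compatibility check (pure Neumann): taking v ≡ 1 ∈ V gives 0 = ∫_0^4 f dx + (0) − (-2), i.e. ∫_0^4 f dx must equal u'(0) − u'(4) = -2. Indeed ∫_0^4 (6*cos(π*x) - 1/2) dx = -2, so the data are compatible. The solution is then unique only up to an additive constant (fix it e.g. by requiring ∫_0^4 u dx = 0).


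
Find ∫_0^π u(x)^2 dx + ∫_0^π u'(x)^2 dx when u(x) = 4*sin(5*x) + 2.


||u||_{H^1(0,π)}^2 = 32/5 + 212*π

u'(x) = 20*cos(5*x).
Expand u² and (u')² and integrate term by term on (0, π), using: for integers n ≥ 1, ∫_0^π sin²(nx) dx = ∫_0^π cos²(nx) dx = π/2; for n ≠ n', ∫_0^π sin(nx)sin(n'x) dx = ∫_0^π cos(nx)cos(n'x) dx = 0; and by product-to-sum, ∫_0^π sin(nx)cos(n'x) dx = ½∫_0^π [sin((n+n')x) + sin((n−n')x)] dx, which is 0 when n+n' is even and 2n/(n²−n'²) when n+n' is odd (it need not vanish on (0, π)). For the constant mode: ∫_0^π 1 dx = π, ∫_0^π cos(nx) dx = 0, ∫_0^π sin(nx) dx = (1−(−1)^n)/n.
  u² squared terms: (2)²·∫1 dx = 4·π = 4*π;  (4)²·∫sin(5x)² dx = 16·π/2 = 8*π.
  u² cross terms: 2·(2)·(4)·∫1·sin(5x) dx = 16·(2/5) = 32/5.
  So ∫_0^π u² dx = 4*π + 8*π + 32/5 = 32/5 + 12*π.
  (u')² squared terms: (20)²·∫cos(5x)² dx = 400·π/2 = 200*π.
  So ∫_0^π (u')² dx = 200*π.
||u||_{H^1}^2 = (32/5 + 12*π) + (200*π) = 32/5 + 212*π.


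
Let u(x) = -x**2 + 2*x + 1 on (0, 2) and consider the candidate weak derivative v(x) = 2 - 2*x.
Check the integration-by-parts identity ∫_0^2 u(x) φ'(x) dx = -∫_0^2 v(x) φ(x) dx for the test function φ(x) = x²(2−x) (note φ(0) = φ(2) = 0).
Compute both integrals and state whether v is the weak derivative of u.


LHS = 8/15, RHS = 8/15. Yes, v = u' weakly.

u(x) = -x**2 + 2*x + 1, classical derivative u'(x) = 2 - 2*x.
φ(x) = x²(2−x), so φ'(x) = x*(4 - 3*x).
Note φ(0) = φ(2) = 0, so the boundary term u·φ vanishes.
LHS = ∫_0^2 u(x) φ'(x) dx = ∫_0^2 (3*x^4 - 10*x^3 + 5*x^2 + 4*x) dx. Term by term:
  ∫_0^2 3*x^4 dx = 96/5;  ∫_0^2 -10*x^3 dx = -40;  ∫_0^2 5*x^2 dx = 40/3;
  ∫_0^2 4*x dx = 8.
Sum: 96/5 − 40 + 40/3 + 8 = 8/15.
So LHS = 8/15.
∫_0^2 v(x) φ(x) dx = ∫_0^2 (2*x^4 - 6*x^3 + 4*x^2) dx. Term by term:
  ∫_0^2 2*x^4 dx = 64/5;  ∫_0^2 -6*x^3 dx = -24;  ∫_0^2 4*x^2 dx = 32/3.
Sum: 64/5 − 24 + 32/3 = -8/15.
So RHS = -∫_0^2 v(x) φ(x) dx = 8/15.
LHS = RHS, so the identity holds for this test φ.
Moreover u is smooth here and v(x) = u'(x) = 2 - 2*x pointwise, so the identity holds for every test function. Hence v is the weak derivative of u.


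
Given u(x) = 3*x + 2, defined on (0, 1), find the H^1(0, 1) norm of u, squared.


||u||_{H^1}^2 = 22

The H^1 norm (squared) on an interval (0, L) is
  ||u||_{H^1}^2 = ∫_0^L u(x)^2 dx + ∫_0^L u'(x)^2 dx.
Compute u'(x) = 3.
Then u(x)^2 = 9*x**2 + 12*x + 4 and u'(x)^2 = 9.
Integrate each monomial from 0 to 1 using ∫_0^1 c·x^n dx = c·1^(n+1)/(n+1):
  ∫_0^1 u(x)^2 dx = ∫_0^1 (9*x^2 + 12*x + 4) dx. Term by term:
    ∫_0^1 9*x^2 dx = 3;  ∫_0^1 12*x dx = 6;  ∫_0^1 4 dx = 4.
  Sum: 3 + 6 + 4 = 13.
  ∫_0^1 u'(x)^2 dx = ∫_0^1 (9) dx. Term by term:
    ∫_0^1 9 dx = 9.
Adding: ||u||_{H^1}^2 = 13 + 9 = 22.


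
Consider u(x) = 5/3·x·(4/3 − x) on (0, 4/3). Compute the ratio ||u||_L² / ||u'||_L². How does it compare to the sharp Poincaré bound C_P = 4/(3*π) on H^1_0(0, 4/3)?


||u||_L² / ||u'||_L² = 2*sqrt(10)/15 < C_P = 4/(3*π).

u(x) = 5/3·x·(4/3 − x), so u'(x) = 20/9 - 10*x/3.
u(x) = 5/3·x·(4/3 − x) vanishes at x = 0 and x = 4/3, so u ∈ H^1_0(0, 4/3). Differentiate via the product rule and integrate the resulting polynomials term by term.
  ∫_0^4/3 u² dx = ∫_0^4/3 (25*x^4/9 - 200*x^3/27 + 400*x^2/81) dx. Term by term:
    ∫_0^4/3 25*x^4/9 dx = 5120/2187;  ∫_0^4/3 -200*x^3/27 dx = -12800/2187;  ∫_0^4/3 400*x^2/81 dx = 25600/6561.
  Sum: 5120/2187 − 12800/2187 + 25600/6561 = 2560/6561.
  ∫_0^4/3 (u')² dx = ∫_0^4/3 (100*x^2/9 - 400*x/27 + 400/81) dx. Term by term:
    ∫_0^4/3 100*x^2/9 dx = 6400/729;  ∫_0^4/3 -400*x/27 dx = -3200/243;  ∫_0^4/3 400/81 dx = 1600/243.
  Sum: 6400/729 − 3200/243 + 1600/243 = 1600/729.
∫_0^4/3 u² dx = 2560/6561, so ||u||_L² = 16*sqrt(10)/81.
∫_0^4/3 (u')² dx = 1600/729, so ||u'||_L² = 40/27.
Ratio ||u||_L² / ||u'||_L² = 2*sqrt(10)/15.
Sharp Poincaré constant on H^1_0(0, 4/3) is C_P = L/π = 4/(3*π), achieved by sin(3*π/4·x).
A polynomial bump cannot attain the sharp Poincaré constant (only the first sine eigenfunction does), so the ratio is strictly less than C_P, consistent with ||u||_L² ≤ C_P ||u'||_L².


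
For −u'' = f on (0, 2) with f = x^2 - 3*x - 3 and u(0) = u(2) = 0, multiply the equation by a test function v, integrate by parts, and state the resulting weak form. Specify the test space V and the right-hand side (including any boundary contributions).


V = H^1_0(0, 2) (so v(0) = v(2) = 0); weak form: ∫_0^2 u'v' dx = ∫_0^2 (x^2 - 3*x - 3) v dx for all v ∈ V.

Multiply both sides by a test function v and integrate from 0 to 2:
  ∫_0^2 −u''(x) v(x) dx = ∫_0^2 f(x) v(x) dx.
Integrate the LHS by parts once:
  ∫_0^2 −u'' v dx = −[u'(x) v(x)]_0^2 + ∫_0^2 u'(x) v'(x) dx.
Thus ∫_0^2 u'(x) v'(x) dx = ∫_0^2 f(x) v(x) dx + [u'(x) v(x)]_0^2.
Choose V so that boundary terms are either known or forced to vanish.
u is Dirichlet: u(0) = u(2) = 0. Let V = H^1_0(0, 2); then v(0) = v(2) = 0, and [u' v]_0^2 = 0.
Weak formulation: find u (satisfying any essential BC) such that ∫_0^2 u'(x) v'(x) dx = ∫_0^2 f v dx for all v ∈ V.
Substituting f(x) = x^2 - 3*x - 3, the right-hand side is ∫_0^2 (x^2 - 3*x - 3) v dx.


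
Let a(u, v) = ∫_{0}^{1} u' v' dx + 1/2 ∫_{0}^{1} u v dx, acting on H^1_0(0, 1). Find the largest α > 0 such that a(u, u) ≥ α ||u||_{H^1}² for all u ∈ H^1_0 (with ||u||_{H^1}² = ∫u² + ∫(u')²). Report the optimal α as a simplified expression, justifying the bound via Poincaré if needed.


α = (1/2 + π^2)/(1 + π^2)

Coercivity of a(·,·) on H^1_0(0, 1) means a(u, u) ≥ α ||u||_{H^1}² for every u ∈ H^1_0.
The interval has length L = 1, and Poincaré/coercivity depend only on L. Here a(u, u) = ∫(u')² + (1/2)·∫u².
Here 0 < c = 1/2 < 1. The condition a(u,u) ≥ α||u||_{H^1}² reads (1−α)∫(u')² ≥ (α−c)∫u². Any admissible α is ≤ 1 (rapidly oscillating u have ∫u²/∫(u')² → 0), and α = 1 would force 0 ≥ (1−c)∫u², impossible since c < 1; so 1−α > 0. By the sharp Poincaré inequality on H^1_0 of an interval of length L, ∫(u')² ≥ (π/L)²∫u² with equality for the first sine mode sin(π(x−x₀)/L) (x₀ the left endpoint), so the inequality holds for all u iff (1−α)(π/L)² ≥ α − c, i.e. α ≤ ((π/L)² + c)/((π/L)² + 1) = (1 + c(L/π)²)/(1 + (L/π)²). With (π/L)² = π^2 and c = 1/2, the largest admissible constant is α = ((π/L)² + c)/((π/L)² + 1).
Simplifying, α = (1/2 + π^2)/(1 + π^2).


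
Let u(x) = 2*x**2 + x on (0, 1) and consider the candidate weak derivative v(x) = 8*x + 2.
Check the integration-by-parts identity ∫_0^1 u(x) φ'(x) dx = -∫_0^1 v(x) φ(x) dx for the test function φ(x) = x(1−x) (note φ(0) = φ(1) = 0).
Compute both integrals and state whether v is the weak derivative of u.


LHS = -1/2, RHS = -1. No, v is not the weak derivative of u.

u(x) = 2*x**2 + x, classical derivative u'(x) = 4*x + 1.
φ(x) = x(1−x), so φ'(x) = 1 - 2*x.
Note φ(0) = φ(1) = 0, so the boundary term u·φ vanishes.
LHS = ∫_0^1 u(x) φ'(x) dx = ∫_0^1 (-4*x^3 + x) dx. Term by term:
  ∫_0^1 -4*x^3 dx = -1;  ∫_0^1 x dx = 1/2.
Sum: -1 + 1/2 = -1/2.
So LHS = -1/2.
∫_0^1 v(x) φ(x) dx = ∫_0^1 (-8*x^3 + 6*x^2 + 2*x) dx. Term by term:
  ∫_0^1 -8*x^3 dx = -2;  ∫_0^1 6*x^2 dx = 2;  ∫_0^1 2*x dx = 1.
Sum: -2 + 2 + 1 = 1.
So RHS = -∫_0^1 v(x) φ(x) dx = -1.
LHS − RHS = 1/2 ≠ 0, so the identity fails.
(For a valid weak derivative the identity must hold for EVERY test function, in particular this one. The failure shows v is NOT the weak derivative of u.)
Correct weak derivative would be u'(x) = 4*x + 1.


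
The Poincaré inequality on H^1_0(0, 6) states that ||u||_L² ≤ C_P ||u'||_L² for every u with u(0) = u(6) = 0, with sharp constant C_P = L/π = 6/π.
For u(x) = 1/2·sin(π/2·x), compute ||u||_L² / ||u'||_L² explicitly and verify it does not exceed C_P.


||u||_L² / ||u'||_L² = 2/π < C_P = 6/π.

u(x) = 1/2·sin(π/2·x), so u'(x) = π*cos(π*x/2)/4.
Writing u(x) = A·sin(kπx/L) with A = 1/2 and k = 3, use ∫_0^L sin²(kπx/L) dx = L/2 and ∫_0^L cos²(kπx/L) dx = L/2.
u² = 1/4·sin²(π/2·x) and (u')² = π^2/16·cos²(π/2·x), and each of sin², cos² integrates to L/2 = 3 over (0, 6).
∫_0^6 u² dx = 3/4, so ||u||_L² = sqrt(3)/2.
∫_0^6 (u')² dx = 3*π^2/16, so ||u'||_L² = sqrt(3)*π/4.
Ratio ||u||_L² / ||u'||_L² = 2/π.
Sharp Poincaré constant on H^1_0(0, 6) is C_P = L/π = 6/π, achieved by sin(π/6·x).
This is the k = 3 harmonic; the ratio L/(kπ) is strictly less than C_P = L/π, consistent with the sharp inequality ||u||_L² ≤ C_P ||u'||_L².


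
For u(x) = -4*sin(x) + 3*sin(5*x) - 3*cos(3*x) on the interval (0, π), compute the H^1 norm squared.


||u||_{H^1(0,π)}^2 = 178*π

u'(x) = 9*sin(3*x) - 4*cos(x) + 15*cos(5*x).
Expand u² and (u')² and integrate term by term on (0, π), using: for integers n ≥ 1, ∫_0^π sin²(nx) dx = ∫_0^π cos²(nx) dx = π/2; for n ≠ n', ∫_0^π sin(nx)sin(n'x) dx = ∫_0^π cos(nx)cos(n'x) dx = 0; and by product-to-sum, ∫_0^π sin(nx)cos(n'x) dx = ½∫_0^π [sin((n+n')x) + sin((n−n')x)] dx, which is 0 when n+n' is even and 2n/(n²−n'²) when n+n' is odd (it need not vanish on (0, π)).
  u² squared terms: (-4)²·∫sin(x)² dx = 16·π/2 = 8*π;  (-3)²·∫cos(3x)² dx = 9·π/2 = 9*π/2;  (3)²·∫sin(5x)² dx = 9·π/2 = 9*π/2.
  u² cross terms: 2·(-4)·(-3)·∫sin(x)·cos(3x) dx = 24·(0) = 0;  2·(-4)·(3)·∫sin(x)·sin(5x) dx = -24·(0) = 0;  2·(-3)·(3)·∫cos(3x)·sin(5x) dx = -18·(0) = 0.
  So ∫_0^π u² dx = 8*π + 9*π/2 + 9*π/2 + 0 + 0 + 0 = 17*π.
  (u')² squared terms: (-4)²·∫cos(x)² dx = 16·π/2 = 8*π;  (9)²·∫sin(3x)² dx = 81·π/2 = 81*π/2;  (15)²·∫cos(5x)² dx = 225·π/2 = 225*π/2.
  (u')² cross terms: 2·(-4)·(9)·∫cos(x)·sin(3x) dx = -72·(0) = 0;  2·(-4)·(15)·∫cos(x)·cos(5x) dx = -120·(0) = 0;  2·(9)·(15)·∫sin(3x)·cos(5x) dx = 270·(0) = 0.
  So ∫_0^π (u')² dx = 8*π + 81*π/2 + 225*π/2 + 0 + 0 + 0 = 161*π.
||u||_{H^1}^2 = (17*π) + (161*π) = 178*π.


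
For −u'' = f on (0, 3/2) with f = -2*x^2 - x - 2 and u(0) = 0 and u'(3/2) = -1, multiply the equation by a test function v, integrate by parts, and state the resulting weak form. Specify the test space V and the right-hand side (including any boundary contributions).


V = {v ∈ H^1(0, 3/2) : v(0) = 0} (test functions vanish at x = 0 where u is specified); weak form: ∫_0^3/2 u'v' dx = ∫_0^3/2 (-2*x^2 - x - 2) v dx − v(3/2) for all v ∈ V.

Multiply both sides by a test function v and integrate from 0 to 3/2:
  ∫_0^3/2 −u''(x) v(x) dx = ∫_0^3/2 f(x) v(x) dx.
Integrate the LHS by parts once:
  ∫_0^3/2 −u'' v dx = −[u'(x) v(x)]_0^3/2 + ∫_0^3/2 u'(x) v'(x) dx.
Thus ∫_0^3/2 u'(x) v'(x) dx = ∫_0^3/2 f(x) v(x) dx + [u'(x) v(x)]_0^3/2.
Choose V so that boundary terms are either known or forced to vanish.
Mixed BC: u(0) = 0 (Dirichlet) and u'(3/2) = -1 (Neumann). Define V = {v ∈ H^1(0, 3/2) : v(0) = 0}. Then [u' v]_0^3/2 = u'(3/2)·v(3/2) − u'(0)·0 = − v(3/2).
Weak formulation: find u (satisfying any essential BC) such that ∫_0^3/2 u'(x) v'(x) dx = ∫_0^3/2 f v dx − v(3/2) for all v ∈ V (Dirichlet at 0 absorbed into V; Neumann datum at x = 3/2 contributes the boundary term).
Substituting f(x) = -2*x^2 - x - 2, the right-hand side is ∫_0^3/2 (-2*x^2 - x - 2) v dx − v(3/2).


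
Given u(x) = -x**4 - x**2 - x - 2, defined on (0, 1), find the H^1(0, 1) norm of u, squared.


||u||_{H^1}^2 = 13681/630

The H^1 norm (squared) on an interval (0, L) is
  ||u||_{H^1}^2 = ∫_0^L u(x)^2 dx + ∫_0^L u'(x)^2 dx.
Compute u'(x) = -4*x**3 - 2*x - 1.
Then u(x)^2 = x**8 + 2*x**6 + 2*x**5 + 5*x**4 + 2*x**3 + 5*x**2 + 4*x + 4 and u'(x)^2 = 16*x**6 + 16*x**4 + 8*x**3 + 4*x**2 + 4*x + 1.
Integrate each monomial from 0 to 1 using ∫_0^1 c·x^n dx = c·1^(n+1)/(n+1):
  ∫_0^1 u(x)^2 dx = ∫_0^1 (x^8 + 2*x^6 + 2*x^5 + 5*x^4 + 2*x^3 + 5*x^2 + 4*x + 4) dx. Term by term:
    ∫_0^1 x^8 dx = 1/9;  ∫_0^1 2*x^6 dx = 2/7;  ∫_0^1 2*x^5 dx = 1/3;
    ∫_0^1 5*x^4 dx = 1;  ∫_0^1 2*x^3 dx = 1/2;  ∫_0^1 5*x^2 dx = 5/3;
    ∫_0^1 4*x dx = 2;  ∫_0^1 4 dx = 4.
  Sum: 1/9 + 2/7 + 1/3 + 1 + 1/2 + 5/3 + 2 + 4 = 1247/126.
  ∫_0^1 u'(x)^2 dx = ∫_0^1 (16*x^6 + 16*x^4 + 8*x^3 + 4*x^2 + 4*x + 1) dx. Term by term:
    ∫_0^1 16*x^6 dx = 16/7;  ∫_0^1 16*x^4 dx = 16/5;  ∫_0^1 8*x^3 dx = 2;
    ∫_0^1 4*x^2 dx = 4/3;  ∫_0^1 4*x dx = 2;  ∫_0^1 1 dx = 1.
  Sum: 16/7 + 16/5 + 2 + 4/3 + 2 + 1 = 1241/105.
Adding: ||u||_{H^1}^2 = 1247/126 + 1241/105 = 13681/630.


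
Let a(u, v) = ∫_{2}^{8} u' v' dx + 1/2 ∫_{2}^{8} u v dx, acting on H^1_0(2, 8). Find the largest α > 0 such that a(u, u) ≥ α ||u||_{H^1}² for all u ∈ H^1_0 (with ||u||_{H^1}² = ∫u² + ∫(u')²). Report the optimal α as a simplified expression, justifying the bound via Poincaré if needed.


α = (π^2 + 18)/(π^2 + 36)

Coercivity of a(·,·) on H^1_0(2, 8) means a(u, u) ≥ α ||u||_{H^1}² for every u ∈ H^1_0.
The interval has length L = 6, and Poincaré/coercivity depend only on L. Here a(u, u) = ∫(u')² + (1/2)·∫u².
Here 0 < c = 1/2 < 1. The condition a(u,u) ≥ α||u||_{H^1}² reads (1−α)∫(u')² ≥ (α−c)∫u². Any admissible α is ≤ 1 (rapidly oscillating u have ∫u²/∫(u')² → 0), and α = 1 would force 0 ≥ (1−c)∫u², impossible since c < 1; so 1−α > 0. By the sharp Poincaré inequality on H^1_0 of an interval of length L, ∫(u')² ≥ (π/L)²∫u² with equality for the first sine mode sin(π(x−x₀)/L) (x₀ the left endpoint), so the inequality holds for all u iff (1−α)(π/L)² ≥ α − c, i.e. α ≤ ((π/L)² + c)/((π/L)² + 1) = (1 + c(L/π)²)/(1 + (L/π)²). With (π/L)² = π^2/36 and c = 1/2, the largest admissible constant is α = ((π/L)² + c)/((π/L)² + 1).
Simplifying, α = (π^2 + 18)/(π^2 + 36).


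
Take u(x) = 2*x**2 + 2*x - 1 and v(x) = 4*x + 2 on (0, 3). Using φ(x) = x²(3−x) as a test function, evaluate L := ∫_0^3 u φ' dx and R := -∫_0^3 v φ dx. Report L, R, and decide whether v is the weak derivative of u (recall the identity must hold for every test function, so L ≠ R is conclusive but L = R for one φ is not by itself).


LHS = -621/10, RHS = -621/10. Yes, v = u' weakly.

u(x) = 2*x**2 + 2*x - 1, classical derivative u'(x) = 4*x + 2.
φ(x) = x²(3−x), so φ'(x) = 3*x*(2 - x).
Note φ(0) = φ(3) = 0, so the boundary term u·φ vanishes.
LHS = ∫_0^3 u(x) φ'(x) dx = ∫_0^3 (-6*x^4 + 6*x^3 + 15*x^2 - 6*x) dx. Term by term:
  ∫_0^3 -6*x^4 dx = -1458/5;  ∫_0^3 6*x^3 dx = 243/2;  ∫_0^3 15*x^2 dx = 135;
  ∫_0^3 -6*x dx = -27.
Sum: -1458/5 + 243/2 + 135 − 27 = -621/10.
So LHS = -621/10.
∫_0^3 v(x) φ(x) dx = ∫_0^3 (-4*x^4 + 10*x^3 + 6*x^2) dx. Term by term:
  ∫_0^3 -4*x^4 dx = -972/5;  ∫_0^3 10*x^3 dx = 405/2;  ∫_0^3 6*x^2 dx = 54.
Sum: -972/5 + 405/2 + 54 = 621/10.
So RHS = -∫_0^3 v(x) φ(x) dx = -621/10.
LHS = RHS, so the identity holds for this test φ.
Moreover u is smooth here and v(x) = u'(x) = 4*x + 2 pointwise, so the identity holds for every test function. Hence v is the weak derivative of u.


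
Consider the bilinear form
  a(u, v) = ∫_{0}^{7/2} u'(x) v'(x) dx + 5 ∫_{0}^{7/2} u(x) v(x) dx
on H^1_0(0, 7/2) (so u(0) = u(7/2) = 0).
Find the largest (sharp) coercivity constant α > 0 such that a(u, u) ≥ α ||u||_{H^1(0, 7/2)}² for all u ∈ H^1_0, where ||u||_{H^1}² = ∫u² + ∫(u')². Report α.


α = 1

Coercivity of a(·,·) on H^1_0(0, 7/2) means a(u, u) ≥ α ||u||_{H^1}² for every u ∈ H^1_0.
The interval has length L = 7/2, and Poincaré/coercivity depend only on L. Here a(u, u) = ∫(u')² + (5)·∫u².
Here c = 5 ≥ 1, so a(u,u) = ∫(u')² + c∫u² ≥ ∫(u')² + ∫u² = ||u||_{H^1}², i.e. α = 1 works. No larger α is possible: a(u,u) ≥ α||u||_{H^1}² means (1−α)∫(u')² ≥ (α−c)∫u², and for the modes u_n = sin(nπ(x−x₀)/L) (x₀ the left endpoint) one has ∫u_n²/∫(u_n')² = (L/(nπ))² → 0, so a(u_n,u_n)/||u_n||_{H^1}² → 1. Hence the optimal constant is α = 1.
Therefore α = 1.


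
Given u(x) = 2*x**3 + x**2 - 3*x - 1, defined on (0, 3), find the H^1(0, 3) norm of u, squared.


||u||_{H^1}^2 = 42171/14

The H^1 norm (squared) on an interval (0, L) is
  ||u||_{H^1}^2 = ∫_0^L u(x)^2 dx + ∫_0^L u'(x)^2 dx.
Compute u'(x) = 6*x**2 + 2*x - 3.
Then u(x)^2 = 4*x**6 + 4*x**5 - 11*x**4 - 10*x**3 + 7*x**2 + 6*x + 1 and u'(x)^2 = 36*x**4 + 24*x**3 - 32*x**2 - 12*x + 9.
Integrate each monomial from 0 to 3 using ∫_0^3 c·x^n dx = c·3^(n+1)/(n+1):
  ∫_0^3 u(x)^2 dx = ∫_0^3 (4*x^6 + 4*x^5 - 11*x^4 - 10*x^3 + 7*x^2 + 6*x + 1) dx. Term by term:
    ∫_0^3 4*x^6 dx = 8748/7;  ∫_0^3 4*x^5 dx = 486;  ∫_0^3 -11*x^4 dx = -2673/5;
    ∫_0^3 -10*x^3 dx = -405/2;  ∫_0^3 7*x^2 dx = 63;  ∫_0^3 6*x dx = 27;
    ∫_0^3 1 dx = 3.
  Sum: 8748/7 + 486 − 2673/5 − 405/2 + 63 + 27 + 3 = 76413/70.
  ∫_0^3 u'(x)^2 dx = ∫_0^3 (36*x^4 + 24*x^3 - 32*x^2 - 12*x + 9) dx. Term by term:
    ∫_0^3 36*x^4 dx = 8748/5;  ∫_0^3 24*x^3 dx = 486;  ∫_0^3 -32*x^2 dx = -288;
    ∫_0^3 -12*x dx = -54;  ∫_0^3 9 dx = 27.
  Sum: 8748/5 + 486 − 288 − 54 + 27 = 9603/5.
Adding: ||u||_{H^1}^2 = 76413/70 + 9603/5 = 42171/14.


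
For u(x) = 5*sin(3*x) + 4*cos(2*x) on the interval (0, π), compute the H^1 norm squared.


||u||_{H^1(0,π)}^2 = 240 + 165*π

u'(x) = -8*sin(2*x) + 15*cos(3*x).
Expand u² and (u')² and integrate term by term on (0, π), using: for integers n ≥ 1, ∫_0^π sin²(nx) dx = ∫_0^π cos²(nx) dx = π/2; for n ≠ n', ∫_0^π sin(nx)sin(n'x) dx = ∫_0^π cos(nx)cos(n'x) dx = 0; and by product-to-sum, ∫_0^π sin(nx)cos(n'x) dx = ½∫_0^π [sin((n+n')x) + sin((n−n')x)] dx, which is 0 when n+n' is even and 2n/(n²−n'²) when n+n' is odd (it need not vanish on (0, π)).
  u² squared terms: (4)²·∫cos(2x)² dx = 16·π/2 = 8*π;  (5)²·∫sin(3x)² dx = 25·π/2 = 25*π/2.
  u² cross terms: 2·(4)·(5)·∫cos(2x)·sin(3x) dx = 40·(6/5) = 48.
  So ∫_0^π u² dx = 8*π + 25*π/2 + 48 = 48 + 41*π/2.
  (u')² squared terms: (-8)²·∫sin(2x)² dx = 64·π/2 = 32*π;  (15)²·∫cos(3x)² dx = 225·π/2 = 225*π/2.
  (u')² cross terms: 2·(-8)·(15)·∫sin(2x)·cos(3x) dx = -240·(-4/5) = 192.
  So ∫_0^π (u')² dx = 32*π + 225*π/2 + 192 = 192 + 289*π/2.
||u||_{H^1}^2 = (48 + 41*π/2) + (192 + 289*π/2) = 240 + 165*π.


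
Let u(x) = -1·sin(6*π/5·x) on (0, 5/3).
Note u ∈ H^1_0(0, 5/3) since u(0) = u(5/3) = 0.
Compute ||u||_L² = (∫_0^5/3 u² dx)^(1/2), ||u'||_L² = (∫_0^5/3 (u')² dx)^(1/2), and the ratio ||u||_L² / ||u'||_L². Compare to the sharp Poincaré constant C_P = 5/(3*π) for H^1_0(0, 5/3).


||u||_L² / ||u'||_L² = 5/(6*π) < C_P = 5/(3*π).

u(x) = -1·sin(6*π/5·x), so u'(x) = -6*π*cos(6*π*x/5)/5.
Writing u(x) = A·sin(kπx/L) with A = -1 and k = 2, use ∫_0^L sin²(kπx/L) dx = L/2 and ∫_0^L cos²(kπx/L) dx = L/2.
u² = 1·sin²(6*π/5·x) and (u')² = 36*π^2/25·cos²(6*π/5·x), and each of sin², cos² integrates to L/2 = 5/6 over (0, 5/3).
∫_0^5/3 u² dx = 5/6, so ||u||_L² = sqrt(30)/6.
∫_0^5/3 (u')² dx = 6*π^2/5, so ||u'||_L² = sqrt(30)*π/5.
Ratio ||u||_L² / ||u'||_L² = 5/(6*π).
Sharp Poincaré constant on H^1_0(0, 5/3) is C_P = L/π = 5/(3*π), achieved by sin(3*π/5·x).
This is the k = 2 harmonic; the ratio L/(kπ) is strictly less than C_P = L/π, consistent with the sharp inequality ||u||_L² ≤ C_P ||u'||_L².


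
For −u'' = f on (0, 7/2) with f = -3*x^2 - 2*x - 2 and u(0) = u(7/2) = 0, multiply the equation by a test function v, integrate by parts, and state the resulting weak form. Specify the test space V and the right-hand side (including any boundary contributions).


V = H^1_0(0, 7/2) (so v(0) = v(7/2) = 0); weak form: ∫_0^7/2 u'v' dx = ∫_0^7/2 (-3*x^2 - 2*x - 2) v dx for all v ∈ V.

Multiply both sides by a test function v and integrate from 0 to 7/2:
  ∫_0^7/2 −u''(x) v(x) dx = ∫_0^7/2 f(x) v(x) dx.
Integrate the LHS by parts once:
  ∫_0^7/2 −u'' v dx = −[u'(x) v(x)]_0^7/2 + ∫_0^7/2 u'(x) v'(x) dx.
Thus ∫_0^7/2 u'(x) v'(x) dx = ∫_0^7/2 f(x) v(x) dx + [u'(x) v(x)]_0^7/2.
Choose V so that boundary terms are either known or forced to vanish.
u is Dirichlet: u(0) = u(7/2) = 0. Let V = H^1_0(0, 7/2); then v(0) = v(7/2) = 0, and [u' v]_0^7/2 = 0.
Weak formulation: find u (satisfying any essential BC) such that ∫_0^7/2 u'(x) v'(x) dx = ∫_0^7/2 f v dx for all v ∈ V.
Substituting f(x) = -3*x^2 - 2*x - 2, the right-hand side is ∫_0^7/2 (-3*x^2 - 2*x - 2) v dx.


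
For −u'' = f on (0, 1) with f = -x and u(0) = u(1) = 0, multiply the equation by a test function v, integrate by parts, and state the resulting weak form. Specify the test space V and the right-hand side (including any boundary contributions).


V = H^1_0(0, 1) (so v(0) = v(1) = 0); weak form: ∫_0^1 u'v' dx = ∫_0^1 (-x) v dx for all v ∈ V.

Multiply both sides by a test function v and integrate from 0 to 1:
  ∫_0^1 −u''(x) v(x) dx = ∫_0^1 f(x) v(x) dx.
Integrate the LHS by parts once:
  ∫_0^1 −u'' v dx = −[u'(x) v(x)]_0^1 + ∫_0^1 u'(x) v'(x) dx.
Thus ∫_0^1 u'(x) v'(x) dx = ∫_0^1 f(x) v(x) dx + [u'(x) v(x)]_0^1.
Choose V so that boundary terms are either known or forced to vanish.
u is Dirichlet: u(0) = u(1) = 0. Let V = H^1_0(0, 1); then v(0) = v(1) = 0, and [u' v]_0^1 = 0.
Weak formulation: find u (satisfying any essential BC) such that ∫_0^1 u'(x) v'(x) dx = ∫_0^1 f v dx for all v ∈ V.
Substituting f(x) = -x, the right-hand side is ∫_0^1 (-x) v dx.


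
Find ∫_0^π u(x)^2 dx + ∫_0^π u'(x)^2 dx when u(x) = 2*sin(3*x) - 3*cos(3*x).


||u||_{H^1(0,π)}^2 = 65*π

u'(x) = 9*sin(3*x) + 6*cos(3*x).
Expand u² and (u')² and integrate term by term on (0, π), using: for integers n ≥ 1, ∫_0^π sin²(nx) dx = ∫_0^π cos²(nx) dx = π/2; for n ≠ n', ∫_0^π sin(nx)sin(n'x) dx = ∫_0^π cos(nx)cos(n'x) dx = 0; and by product-to-sum, ∫_0^π sin(nx)cos(n'x) dx = ½∫_0^π [sin((n+n')x) + sin((n−n')x)] dx, which is 0 when n+n' is even and 2n/(n²−n'²) when n+n' is odd (it need not vanish on (0, π)).
  u² squared terms: (-3)²·∫cos(3x)² dx = 9·π/2 = 9*π/2;  (2)²·∫sin(3x)² dx = 4·π/2 = 2*π.
  u² cross terms: 2·(-3)·(2)·∫cos(3x)·sin(3x) dx = -12·(0) = 0.
  So ∫_0^π u² dx = 9*π/2 + 2*π + 0 = 13*π/2.
  (u')² squared terms: (6)²·∫cos(3x)² dx = 36·π/2 = 18*π;  (9)²·∫sin(3x)² dx = 81·π/2 = 81*π/2.
  (u')² cross terms: 2·(6)·(9)·∫cos(3x)·sin(3x) dx = 108·(0) = 0.
  So ∫_0^π (u')² dx = 18*π + 81*π/2 + 0 = 117*π/2.
||u||_{H^1}^2 = (13*π/2) + (117*π/2) = 65*π.


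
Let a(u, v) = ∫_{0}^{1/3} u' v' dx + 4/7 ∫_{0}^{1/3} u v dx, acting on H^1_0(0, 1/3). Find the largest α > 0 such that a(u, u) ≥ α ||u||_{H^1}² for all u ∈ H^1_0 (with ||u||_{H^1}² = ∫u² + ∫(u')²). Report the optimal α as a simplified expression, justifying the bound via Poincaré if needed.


α = (4 + 63*π^2)/(7*(1 + 9*π^2))

Coercivity of a(·,·) on H^1_0(0, 1/3) means a(u, u) ≥ α ||u||_{H^1}² for every u ∈ H^1_0.
The interval has length L = 1/3, and Poincaré/coercivity depend only on L. Here a(u, u) = ∫(u')² + (4/7)·∫u².
Here 0 < c = 4/7 < 1. The condition a(u,u) ≥ α||u||_{H^1}² reads (1−α)∫(u')² ≥ (α−c)∫u². Any admissible α is ≤ 1 (rapidly oscillating u have ∫u²/∫(u')² → 0), and α = 1 would force 0 ≥ (1−c)∫u², impossible since c < 1; so 1−α > 0. By the sharp Poincaré inequality on H^1_0 of an interval of length L, ∫(u')² ≥ (π/L)²∫u² with equality for the first sine mode sin(π(x−x₀)/L) (x₀ the left endpoint), so the inequality holds for all u iff (1−α)(π/L)² ≥ α − c, i.e. α ≤ ((π/L)² + c)/((π/L)² + 1) = (1 + c(L/π)²)/(1 + (L/π)²). With (π/L)² = 9*π^2 and c = 4/7, the largest admissible constant is α = ((π/L)² + c)/((π/L)² + 1).
Simplifying, α = (4 + 63*π^2)/(7*(1 + 9*π^2)).


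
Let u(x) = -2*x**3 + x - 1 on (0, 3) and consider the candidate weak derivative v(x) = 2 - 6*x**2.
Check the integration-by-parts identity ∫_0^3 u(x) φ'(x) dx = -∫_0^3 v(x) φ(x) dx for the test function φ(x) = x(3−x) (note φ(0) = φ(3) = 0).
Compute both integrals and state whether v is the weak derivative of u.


LHS = 342/5, RHS = 639/10. No, v is not the weak derivative of u.

u(x) = -2*x**3 + x - 1, classical derivative u'(x) = 1 - 6*x**2.
φ(x) = x(3−x), so φ'(x) = 3 - 2*x.
Note φ(0) = φ(3) = 0, so the boundary term u·φ vanishes.
LHS = ∫_0^3 u(x) φ'(x) dx = ∫_0^3 (4*x^4 - 6*x^3 - 2*x^2 + 5*x - 3) dx. Term by term:
  ∫_0^3 4*x^4 dx = 972/5;  ∫_0^3 -6*x^3 dx = -243/2;  ∫_0^3 -2*x^2 dx = -18;
  ∫_0^3 5*x dx = 45/2;  ∫_0^3 -3 dx = -9.
Sum: 972/5 − 243/2 − 18 + 45/2 − 9 = 342/5.
So LHS = 342/5.
∫_0^3 v(x) φ(x) dx = ∫_0^3 (6*x^4 - 18*x^3 - 2*x^2 + 6*x) dx. Term by term:
  ∫_0^3 6*x^4 dx = 1458/5;  ∫_0^3 -18*x^3 dx = -729/2;  ∫_0^3 -2*x^2 dx = -18;
  ∫_0^3 6*x dx = 27.
Sum: 1458/5 − 729/2 − 18 + 27 = -639/10.
So RHS = -∫_0^3 v(x) φ(x) dx = 639/10.
LHS − RHS = 9/2 ≠ 0, so the identity fails.
(For a valid weak derivative the identity must hold for EVERY test function, in particular this one. The failure shows v is NOT the weak derivative of u.)
Correct weak derivative would be u'(x) = 1 - 6*x**2.


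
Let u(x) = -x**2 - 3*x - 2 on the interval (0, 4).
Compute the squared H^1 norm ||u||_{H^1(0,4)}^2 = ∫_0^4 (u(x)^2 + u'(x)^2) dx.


||u||_{H^1}^2 = 17932/15

The H^1 norm (squared) on an interval (0, L) is
  ||u||_{H^1}^2 = ∫_0^L u(x)^2 dx + ∫_0^L u'(x)^2 dx.
Compute u'(x) = -2*x - 3.
Then u(x)^2 = x**4 + 6*x**3 + 13*x**2 + 12*x + 4 and u'(x)^2 = 4*x**2 + 12*x + 9.
Integrate each monomial from 0 to 4 using ∫_0^4 c·x^n dx = c·4^(n+1)/(n+1):
  ∫_0^4 u(x)^2 dx = ∫_0^4 (x^4 + 6*x^3 + 13*x^2 + 12*x + 4) dx. Term by term:
    ∫_0^4 x^4 dx = 1024/5;  ∫_0^4 6*x^3 dx = 384;  ∫_0^4 13*x^2 dx = 832/3;
    ∫_0^4 12*x dx = 96;  ∫_0^4 4 dx = 16.
  Sum: 1024/5 + 384 + 832/3 + 96 + 16 = 14672/15.
  ∫_0^4 u'(x)^2 dx = ∫_0^4 (4*x^2 + 12*x + 9) dx. Term by term:
    ∫_0^4 4*x^2 dx = 256/3;  ∫_0^4 12*x dx = 96;  ∫_0^4 9 dx = 36.
  Sum: 256/3 + 96 + 36 = 652/3.
Adding: ||u||_{H^1}^2 = 14672/15 + 652/3 = 17932/15.


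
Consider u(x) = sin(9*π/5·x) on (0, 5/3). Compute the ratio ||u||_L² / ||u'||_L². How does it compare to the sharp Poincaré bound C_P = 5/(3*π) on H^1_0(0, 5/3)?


||u||_L² / ||u'||_L² = 5/(9*π) < C_P = 5/(3*π).

u(x) = sin(9*π/5·x), so u'(x) = 9*π*cos(9*π*x/5)/5.
Writing u(x) = A·sin(kπx/L) with A = 1 and k = 3, use ∫_0^L sin²(kπx/L) dx = L/2 and ∫_0^L cos²(kπx/L) dx = L/2.
u² = 1·sin²(9*π/5·x) and (u')² = 81*π^2/25·cos²(9*π/5·x), and each of sin², cos² integrates to L/2 = 5/6 over (0, 5/3).
∫_0^5/3 u² dx = 5/6, so ||u||_L² = sqrt(30)/6.
∫_0^5/3 (u')² dx = 27*π^2/10, so ||u'||_L² = 3*sqrt(30)*π/10.
Ratio ||u||_L² / ||u'||_L² = 5/(9*π).
Sharp Poincaré constant on H^1_0(0, 5/3) is C_P = L/π = 5/(3*π), achieved by sin(3*π/5·x).
This is the k = 3 harmonic; the ratio L/(kπ) is strictly less than C_P = L/π, consistent with the sharp inequality ||u||_L² ≤ C_P ||u'||_L².


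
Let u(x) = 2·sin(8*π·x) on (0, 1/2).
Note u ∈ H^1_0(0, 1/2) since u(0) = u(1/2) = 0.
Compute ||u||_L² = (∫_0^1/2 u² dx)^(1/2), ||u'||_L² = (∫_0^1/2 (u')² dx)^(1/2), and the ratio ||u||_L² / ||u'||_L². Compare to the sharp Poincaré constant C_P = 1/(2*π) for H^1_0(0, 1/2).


||u||_L² / ||u'||_L² = 1/(8*π) < C_P = 1/(2*π).

u(x) = 2·sin(8*π·x), so u'(x) = 16*π*cos(8*π*x).
Writing u(x) = A·sin(kπx/L) with A = 2 and k = 4, use ∫_0^L sin²(kπx/L) dx = L/2 and ∫_0^L cos²(kπx/L) dx = L/2.
u² = 4·sin²(8*π·x) and (u')² = 256*π^2·cos²(8*π·x), and each of sin², cos² integrates to L/2 = 1/4 over (0, 1/2).
∫_0^1/2 u² dx = 1, so ||u||_L² = 1.
∫_0^1/2 (u')² dx = 64*π^2, so ||u'||_L² = 8*π.
Ratio ||u||_L² / ||u'||_L² = 1/(8*π).
Sharp Poincaré constant on H^1_0(0, 1/2) is C_P = L/π = 1/(2*π), achieved by sin(2*π·x).
This is the k = 4 harmonic; the ratio L/(kπ) is strictly less than C_P = L/π, consistent with the sharp inequality ||u||_L² ≤ C_P ||u'||_L².


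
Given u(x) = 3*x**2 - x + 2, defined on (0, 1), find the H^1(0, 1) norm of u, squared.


||u||_{H^1}^2 = 409/30

The H^1 norm (squared) on an interval (0, L) is
  ||u||_{H^1}^2 = ∫_0^L u(x)^2 dx + ∫_0^L u'(x)^2 dx.
Compute u'(x) = 6*x - 1.
Then u(x)^2 = 9*x**4 - 6*x**3 + 13*x**2 - 4*x + 4 and u'(x)^2 = 36*x**2 - 12*x + 1.
Integrate each monomial from 0 to 1 using ∫_0^1 c·x^n dx = c·1^(n+1)/(n+1):
  ∫_0^1 u(x)^2 dx = ∫_0^1 (9*x^4 - 6*x^3 + 13*x^2 - 4*x + 4) dx. Term by term:
    ∫_0^1 9*x^4 dx = 9/5;  ∫_0^1 -6*x^3 dx = -3/2;  ∫_0^1 13*x^2 dx = 13/3;
    ∫_0^1 -4*x dx = -2;  ∫_0^1 4 dx = 4.
  Sum: 9/5 − 3/2 + 13/3 − 2 + 4 = 199/30.
  ∫_0^1 u'(x)^2 dx = ∫_0^1 (36*x^2 - 12*x + 1) dx. Term by term:
    ∫_0^1 36*x^2 dx = 12;  ∫_0^1 -12*x dx = -6;  ∫_0^1 1 dx = 1.
  Sum: 12 − 6 + 1 = 7.
Adding: ||u||_{H^1}^2 = 199/30 + 7 = 409/30.


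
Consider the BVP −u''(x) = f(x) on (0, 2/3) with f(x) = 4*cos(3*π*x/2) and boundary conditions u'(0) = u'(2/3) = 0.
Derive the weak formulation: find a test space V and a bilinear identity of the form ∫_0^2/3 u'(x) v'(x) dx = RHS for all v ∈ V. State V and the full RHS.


V = H^1(0, 2/3) (no boundary constraint on v; u is determined up to an additive constant); weak form: ∫_0^2/3 u'v' dx = ∫_0^2/3 (4*cos(3*π*x/2)) v dx for all v ∈ V.

Multiply both sides by a test function v and integrate from 0 to 2/3:
  ∫_0^2/3 −u''(x) v(x) dx = ∫_0^2/3 f(x) v(x) dx.
Integrate the LHS by parts once:
  ∫_0^2/3 −u'' v dx = −[u'(x) v(x)]_0^2/3 + ∫_0^2/3 u'(x) v'(x) dx.
Thus ∫_0^2/3 u'(x) v'(x) dx = ∫_0^2/3 f(x) v(x) dx + [u'(x) v(x)]_0^2/3.
Choose V so that boundary terms are either known or forced to vanish.
u has homogeneous Neumann: u'(0) = u'(2/3) = 0. So [u' v]_0^2/3 = 0·v(2/3) − 0·v(0) = 0 for any v; take V = H^1(0, 2/3).
Weak formulation: find u (satisfying any essential BC) such that ∫_0^2/3 u'(x) v'(x) dx = ∫_0^2/3 f v dx for all v ∈ V (homogeneous Neumann, so boundary terms vanish).
Substituting f(x) = 4*cos(3*π*x/2), the right-hand side is ∫_0^2/3 (4*cos(3*π*x/2)) v dx.
Compatibility check (pure Neumann): taking v ≡ 1 ∈ V gives 0 = ∫_0^2/3 f dx + (0) − (0), i.e. ∫_0^2/3 f dx must equal u'(0) − u'(2/3) = 0. Indeed ∫_0^2/3 (4*cos(3*π*x/2)) dx = 0, so the data are compatible. The solution is then unique only up to an additive constant (fix it e.g. by requiring ∫_0^2/3 u dx = 0).


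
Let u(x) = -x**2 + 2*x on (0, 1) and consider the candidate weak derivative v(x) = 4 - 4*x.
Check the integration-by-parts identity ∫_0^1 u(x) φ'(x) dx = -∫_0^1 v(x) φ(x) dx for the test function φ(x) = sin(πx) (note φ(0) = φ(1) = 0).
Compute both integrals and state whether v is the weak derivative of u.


LHS = -2/π, RHS = -4/π. No, v is not the weak derivative of u.

u(x) = -x**2 + 2*x, classical derivative u'(x) = 2 - 2*x.
φ(x) = sin(πx), so φ'(x) = π*cos(π*x).
Note φ(0) = φ(1) = 0, so the boundary term u·φ vanishes.
LHS = ∫_0^1 u(x) φ'(x) dx = ∫_0^1 (-π*x^2*cos(π*x) + 2*π*x*cos(π*x)) dx. Term by term:
  ∫_0^1 -π*x^2*cos(π*x) dx = 2/π;  ∫_0^1 2*π*x*cos(π*x) dx = -4/π.
Sum: 2/π − 4/π = -2/π.
So LHS = -2/π.
∫_0^1 v(x) φ(x) dx = ∫_0^1 (-4*x*sin(π*x) + 4*sin(π*x)) dx. Term by term:
  ∫_0^1 4*sin(π*x) dx = 8/π;  ∫_0^1 -4*x*sin(π*x) dx = -4/π.
Sum: 8/π − 4/π = 4/π.
So RHS = -∫_0^1 v(x) φ(x) dx = -4/π.
LHS − RHS = 2/π ≠ 0, so the identity fails.
(For a valid weak derivative the identity must hold for EVERY test function, in particular this one. The failure shows v is NOT the weak derivative of u.)
Correct weak derivative would be u'(x) = 2 - 2*x.


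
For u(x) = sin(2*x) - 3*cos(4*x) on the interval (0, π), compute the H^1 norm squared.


||u||_{H^1(0,π)}^2 = 79*π

u'(x) = 12*sin(4*x) + 2*cos(2*x).
Expand u² and (u')² and integrate term by term on (0, π), using: for integers n ≥ 1, ∫_0^π sin²(nx) dx = ∫_0^π cos²(nx) dx = π/2; for n ≠ n', ∫_0^π sin(nx)sin(n'x) dx = ∫_0^π cos(nx)cos(n'x) dx = 0; and by product-to-sum, ∫_0^π sin(nx)cos(n'x) dx = ½∫_0^π [sin((n+n')x) + sin((n−n')x)] dx, which is 0 when n+n' is even and 2n/(n²−n'²) when n+n' is odd (it need not vanish on (0, π)).
  u² squared terms: (-3)²·∫cos(4x)² dx = 9·π/2 = 9*π/2;  (1)²·∫sin(2x)² dx = 1·π/2 = π/2.
  u² cross terms: 2·(-3)·(1)·∫cos(4x)·sin(2x) dx = -6·(0) = 0.
  So ∫_0^π u² dx = 9*π/2 + π/2 + 0 = 5*π.
  (u')² squared terms: (2)²·∫cos(2x)² dx = 4·π/2 = 2*π;  (12)²·∫sin(4x)² dx = 144·π/2 = 72*π.
  (u')² cross terms: 2·(2)·(12)·∫cos(2x)·sin(4x) dx = 48·(0) = 0.
  So ∫_0^π (u')² dx = 2*π + 72*π + 0 = 74*π.
||u||_{H^1}^2 = (5*π) + (74*π) = 79*π.


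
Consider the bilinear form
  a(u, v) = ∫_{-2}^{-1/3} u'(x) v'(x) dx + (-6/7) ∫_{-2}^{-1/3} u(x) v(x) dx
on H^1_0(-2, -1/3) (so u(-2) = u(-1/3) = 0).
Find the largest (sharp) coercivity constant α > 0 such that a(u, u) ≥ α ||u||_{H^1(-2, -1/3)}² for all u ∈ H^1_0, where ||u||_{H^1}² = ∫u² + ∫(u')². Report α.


α = 3*(-50 + 21*π^2)/(7*(25 + 9*π^2))

Coercivity of a(·,·) on H^1_0(-2, -1/3) means a(u, u) ≥ α ||u||_{H^1}² for every u ∈ H^1_0.
The interval has length L = 5/3, and Poincaré/coercivity depend only on L. Here a(u, u) = ∫(u')² + (-6/7)·∫u².
Here c = -6/7 < 0 with |c| < (π/L)² = 9*π^2/25, so coercivity still holds. The condition a(u,u) ≥ α||u||_{H^1}² reads (1−α)∫(u')² ≥ (α−c)∫u². Any admissible α is ≤ 1 (rapidly oscillating u have ∫u²/∫(u')² → 0), and α = 1 would force 0 ≥ (1−c)∫u², impossible since c < 1; so 1−α > 0. By the sharp Poincaré inequality on H^1_0 of an interval of length L, ∫(u')² ≥ (π/L)²∫u² with equality for the first sine mode sin(π(x−x₀)/L) (x₀ the left endpoint), so the inequality holds for all u iff (1−α)(π/L)² ≥ α − c, i.e. α ≤ ((π/L)² + c)/((π/L)² + 1) = (1 + c(L/π)²)/(1 + (L/π)²). (Direct route, valid since c ≤ 0: Poincaré gives c∫u² ≥ c(L/π)²∫(u')², so a(u,u) ≥ (1 + c(L/π)²)∫(u')², while ||u||_{H^1}² ≤ (1 + (L/π)²)∫(u')²; dividing yields the same α.) With (π/L)² = 9*π^2/25 and c = -6/7, the largest admissible constant is α = ((π/L)² + c)/((π/L)² + 1).
Simplifying, α = 3*(-50 + 21*π^2)/(7*(25 + 9*π^2)).


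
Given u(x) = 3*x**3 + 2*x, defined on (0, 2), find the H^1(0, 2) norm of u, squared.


||u||_{H^1}^2 = 91816/105

The H^1 norm (squared) on an interval (0, L) is
  ||u||_{H^1}^2 = ∫_0^L u(x)^2 dx + ∫_0^L u'(x)^2 dx.
Compute u'(x) = 9*x**2 + 2.
Then u(x)^2 = 9*x**6 + 12*x**4 + 4*x**2 and u'(x)^2 = 81*x**4 + 36*x**2 + 4.
Integrate each monomial from 0 to 2 using ∫_0^2 c·x^n dx = c·2^(n+1)/(n+1):
  ∫_0^2 u(x)^2 dx = ∫_0^2 (9*x^6 + 12*x^4 + 4*x^2) dx. Term by term:
    ∫_0^2 9*x^6 dx = 1152/7;  ∫_0^2 12*x^4 dx = 384/5;  ∫_0^2 4*x^2 dx = 32/3.
  Sum: 1152/7 + 384/5 + 32/3 = 26464/105.
  ∫_0^2 u'(x)^2 dx = ∫_0^2 (81*x^4 + 36*x^2 + 4) dx. Term by term:
    ∫_0^2 81*x^4 dx = 2592/5;  ∫_0^2 36*x^2 dx = 96;  ∫_0^2 4 dx = 8.
  Sum: 2592/5 + 96 + 8 = 3112/5.
Adding: ||u||_{H^1}^2 = 26464/105 + 3112/5 = 91816/105.


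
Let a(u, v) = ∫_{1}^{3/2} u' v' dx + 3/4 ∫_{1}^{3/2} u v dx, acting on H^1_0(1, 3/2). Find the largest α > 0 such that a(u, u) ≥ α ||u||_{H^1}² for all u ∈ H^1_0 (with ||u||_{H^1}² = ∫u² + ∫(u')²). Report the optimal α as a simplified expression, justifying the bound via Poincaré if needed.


α = (3 + 16*π^2)/(4*(1 + 4*π^2))

Coercivity of a(·,·) on H^1_0(1, 3/2) means a(u, u) ≥ α ||u||_{H^1}² for every u ∈ H^1_0.
The interval has length L = 1/2, and Poincaré/coercivity depend only on L. Here a(u, u) = ∫(u')² + (3/4)·∫u².
Here 0 < c = 3/4 < 1. The condition a(u,u) ≥ α||u||_{H^1}² reads (1−α)∫(u')² ≥ (α−c)∫u². Any admissible α is ≤ 1 (rapidly oscillating u have ∫u²/∫(u')² → 0), and α = 1 would force 0 ≥ (1−c)∫u², impossible since c < 1; so 1−α > 0. By the sharp Poincaré inequality on H^1_0 of an interval of length L, ∫(u')² ≥ (π/L)²∫u² with equality for the first sine mode sin(π(x−x₀)/L) (x₀ the left endpoint), so the inequality holds for all u iff (1−α)(π/L)² ≥ α − c, i.e. α ≤ ((π/L)² + c)/((π/L)² + 1) = (1 + c(L/π)²)/(1 + (L/π)²). With (π/L)² = 4*π^2 and c = 3/4, the largest admissible constant is α = ((π/L)² + c)/((π/L)² + 1).
Simplifying, α = (3 + 16*π^2)/(4*(1 + 4*π^2)).


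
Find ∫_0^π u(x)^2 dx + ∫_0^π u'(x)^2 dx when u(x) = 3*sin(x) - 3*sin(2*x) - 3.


||u||_{H^1(0,π)}^2 = -36 + 81*π/2

u'(x) = 3*cos(x) - 6*cos(2*x).
Expand u² and (u')² and integrate term by term on (0, π), using: for integers n ≥ 1, ∫_0^π sin²(nx) dx = ∫_0^π cos²(nx) dx = π/2; for n ≠ n', ∫_0^π sin(nx)sin(n'x) dx = ∫_0^π cos(nx)cos(n'x) dx = 0; and by product-to-sum, ∫_0^π sin(nx)cos(n'x) dx = ½∫_0^π [sin((n+n')x) + sin((n−n')x)] dx, which is 0 when n+n' is even and 2n/(n²−n'²) when n+n' is odd (it need not vanish on (0, π)). For the constant mode: ∫_0^π 1 dx = π, ∫_0^π cos(nx) dx = 0, ∫_0^π sin(nx) dx = (1−(−1)^n)/n.
  u² squared terms: (-3)²·∫1 dx = 9·π = 9*π;  (-3)²·∫sin(2x)² dx = 9·π/2 = 9*π/2;  (3)²·∫sin(x)² dx = 9·π/2 = 9*π/2.
  u² cross terms: 2·(-3)·(-3)·∫1·sin(2x) dx = 18·(0) = 0;  2·(-3)·(3)·∫1·sin(x) dx = -18·(2) = -36;  2·(-3)·(3)·∫sin(2x)·sin(x) dx = -18·(0) = 0.
  So ∫_0^π u² dx = 9*π + 9*π/2 + 9*π/2 + 0 − 36 + 0 = -36 + 18*π.
  (u')² squared terms: (-6)²·∫cos(2x)² dx = 36·π/2 = 18*π;  (3)²·∫cos(x)² dx = 9·π/2 = 9*π/2.
  (u')² cross terms: 2·(-6)·(3)·∫cos(2x)·cos(x) dx = -36·(0) = 0.
  So ∫_0^π (u')² dx = 18*π + 9*π/2 + 0 = 45*π/2.
||u||_{H^1}^2 = (-36 + 18*π) + (45*π/2) = -36 + 81*π/2.


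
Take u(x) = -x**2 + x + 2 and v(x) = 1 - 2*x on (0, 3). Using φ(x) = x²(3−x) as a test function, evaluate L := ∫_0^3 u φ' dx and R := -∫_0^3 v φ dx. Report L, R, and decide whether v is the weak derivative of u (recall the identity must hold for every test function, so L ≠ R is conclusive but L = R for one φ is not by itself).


LHS = 351/20, RHS = 351/20. Yes, v = u' weakly.

u(x) = -x**2 + x + 2, classical derivative u'(x) = 1 - 2*x.
φ(x) = x²(3−x), so φ'(x) = 3*x*(2 - x).
Note φ(0) = φ(3) = 0, so the boundary term u·φ vanishes.
LHS = ∫_0^3 u(x) φ'(x) dx = ∫_0^3 (3*x^4 - 9*x^3 + 12*x) dx. Term by term:
  ∫_0^3 3*x^4 dx = 729/5;  ∫_0^3 -9*x^3 dx = -729/4;  ∫_0^3 12*x dx = 54.
Sum: 729/5 − 729/4 + 54 = 351/20.
So LHS = 351/20.
∫_0^3 v(x) φ(x) dx = ∫_0^3 (2*x^4 - 7*x^3 + 3*x^2) dx. Term by term:
  ∫_0^3 2*x^4 dx = 486/5;  ∫_0^3 -7*x^3 dx = -567/4;  ∫_0^3 3*x^2 dx = 27.
Sum: 486/5 − 567/4 + 27 = -351/20.
So RHS = -∫_0^3 v(x) φ(x) dx = 351/20.
LHS = RHS, so the identity holds for this test φ.
Moreover u is smooth here and v(x) = u'(x) = 1 - 2*x pointwise, so the identity holds for every test function. Hence v is the weak derivative of u.
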